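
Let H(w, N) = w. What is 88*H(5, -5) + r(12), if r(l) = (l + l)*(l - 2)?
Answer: 680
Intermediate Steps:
r(l) = 2*l*(-2 + l) (r(l) = (2*l)*(-2 + l) = 2*l*(-2 + l))
88*H(5, -5) + r(12) = 88*5 + 2*12*(-2 + 12) = 440 + 2*12*10 = 440 + 240 = 680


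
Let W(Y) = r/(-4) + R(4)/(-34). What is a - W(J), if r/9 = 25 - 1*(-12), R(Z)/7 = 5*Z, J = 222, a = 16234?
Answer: 1109853/68 ≈ 16321.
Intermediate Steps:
R(Z) = 35*Z (R(Z) = 7*(5*Z) = 35*Z)
r = 333 (r = 9*(25 - 1*(-12)) = 9*(25 + 12) = 9*37 = 333)
W(Y) = -5941/68 (W(Y) = 333/(-4) + (35*4)/(-34) = 333*(-¼) + 140*(-1/34) = -333/4 - 70/17 = -5941/68)
a - W(J) = 16234 - 1*(-5941/68) = 16234 + 5941/68 = 1109853/68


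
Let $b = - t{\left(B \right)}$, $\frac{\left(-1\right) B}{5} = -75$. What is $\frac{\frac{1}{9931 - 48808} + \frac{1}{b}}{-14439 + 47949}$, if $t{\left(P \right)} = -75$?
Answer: $\frac{6467}{16284603375} \approx 3.9712 \cdot 10^{-7}$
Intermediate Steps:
$B = 375$ ($B = \left(-5\right) \left(-75\right) = 375$)
$b = 75$ ($b = \left(-1\right) \left(-75\right) = 75$)
$\frac{\frac{1}{9931 - 48808} + \frac{1}{b}}{-14439 + 47949} = \frac{\frac{1}{9931 - 48808} + \frac{1}{75}}{-14439 + 47949} = \frac{\frac{1}{-38877} + \frac{1}{75}}{33510} = \left(- \frac{1}{38877} + \frac{1}{75}\right) \frac{1}{33510} = \frac{12934}{971925} \cdot \frac{1}{33510} = \frac{6467}{16284603375}$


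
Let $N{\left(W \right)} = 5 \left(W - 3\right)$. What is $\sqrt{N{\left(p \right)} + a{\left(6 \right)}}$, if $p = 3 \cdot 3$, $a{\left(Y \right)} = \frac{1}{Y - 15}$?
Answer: $\frac{\sqrt{269}}{3} \approx 5.4671$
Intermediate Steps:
$a{\left(Y \right)} = \frac{1}{-15 + Y}$
$p = 9$
$N{\left(W \right)} = -15 + 5 W$ ($N{\left(W \right)} = 5 \left(-3 + W\right) = -15 + 5 W$)
$\sqrt{N{\left(p \right)} + a{\left(6 \right)}} = \sqrt{\left(-15 + 5 \cdot 9\right) + \frac{1}{-15 + 6}} = \sqrt{\left(-15 + 45\right) + \frac{1}{-9}} = \sqrt{30 - \frac{1}{9}} = \sqrt{\frac{269}{9}} = \frac{\sqrt{269}}{3}$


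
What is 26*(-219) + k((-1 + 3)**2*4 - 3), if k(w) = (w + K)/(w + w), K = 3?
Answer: -74014/13 ≈ -5693.4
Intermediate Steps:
k(w) = (3 + w)/(2*w) (k(w) = (w + 3)/(w + w) = (3 + w)/((2*w)) = (3 + w)*(1/(2*w)) = (3 + w)/(2*w))
26*(-219) + k((-1 + 3)**2*4 - 3) = 26*(-219) + (3 + ((-1 + 3)**2*4 - 3))/(2*((-1 + 3)**2*4 - 3)) = -5694 + (3 + (2**2*4 - 3))/(2*(2**2*4 - 3)) = -5694 + (3 + (4*4 - 3))/(2*(4*4 - 3)) = -5694 + (3 + (16 - 3))/(2*(16 - 3)) = -5694 + (1/2)*(3 + 13)/13 = -5694 + (1/2)*(1/13)*16 = -5694 + 8/13 = -74014/13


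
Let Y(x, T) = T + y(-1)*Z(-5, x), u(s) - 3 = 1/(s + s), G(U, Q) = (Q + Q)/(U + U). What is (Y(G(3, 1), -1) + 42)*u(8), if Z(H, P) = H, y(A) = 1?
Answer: 441/4 ≈ 110.25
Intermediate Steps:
G(U, Q) = Q/U (G(U, Q) = (2*Q)/((2*U)) = (2*Q)*(1/(2*U)) = Q/U)
u(s) = 3 + 1/(2*s) (u(s) = 3 + 1/(s + s) = 3 + 1/(2*s))
Y(x, T) = -5 + T (Y(x, T) = T + 1*(-5) = T - 5 = -5 + T)
(Y(G(3, 1), -1) + 42)*u(8) = ((-5 - 1) + 42)*(3 + (½)/8) = (-6 + 42)*(3 + (½)*(⅛)) = 36*(3 + 1/16) = 36*(49/16) = 441/4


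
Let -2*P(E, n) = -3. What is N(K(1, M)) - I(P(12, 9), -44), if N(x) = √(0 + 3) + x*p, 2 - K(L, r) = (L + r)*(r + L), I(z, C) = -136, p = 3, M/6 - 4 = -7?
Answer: -725 + √3 ≈ -723.27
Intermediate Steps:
M = -18 (M = 24 + 6*(-7) = 24 - 42 = -18)
P(E, n) = 3/2 (P(E, n) = -½*(-3) = 3/2)
K(L, r) = 2 - (L + r)² (K(L, r) = 2 - (L + r)*(r + L) = 2 - (L + r)*(L + r) = 2 - (L + r)²)
N(x) = √3 + 3*x (N(x) = √(0 + 3) + x*3 = √3 + 3*x)
N(K(1, M)) - I(P(12, 9), -44) = (√3 + 3*(2 - (1 - 18)²)) - 1*(-136) = (√3 + 3*(2 - 1*(-17)²)) + 136 = (√3 + 3*(2 - 1*289)) + 136 = (√3 + 3*(2 - 289)) + 136 = (√3 + 3*(-287)) + 136 = (√3 - 861) + 136 = (-861 + √3) + 136 = -725 + √3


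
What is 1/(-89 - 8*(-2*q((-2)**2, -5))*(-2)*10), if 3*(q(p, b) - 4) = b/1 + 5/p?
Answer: -1/969 ≈ -0.0010320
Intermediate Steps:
q(p, b) = 4 + b/3 + 5/(3*p) (q(p, b) = 4 + (b/1 + 5/p)/3 = 4 + (b*1 + 5/p)/3 = 4 + (b + 5/p)/3 = 4 + (b/3 + 5/(3*p)) = 4 + b/3 + 5/(3*p))
1/(-89 - 8*(-2*q((-2)**2, -5))*(-2)*10) = 1/(-89 - 8*(-2*(5 + (-2)**2*(12 - 5))/(3*((-2)**2)))*(-2)*10) = 1/(-89 - 8*(-2*(5 + 4*7)/(3*4))*(-2)*10) = 1/(-89 - 8*(-2*(5 + 28)/(3*4))*(-2)*10) = 1/(-89 - 8*(-2*33/(3*4))*(-2)*10) = 1/(-89 - 8*(-2*11/4)*(-2)*10) = 1/(-89 - (-44)*(-2)*10) = 1/(-89 - 8*11*10) = 1/(-89 - 88*10) = 1/(-89 - 880) = 1/(-969) = -1/969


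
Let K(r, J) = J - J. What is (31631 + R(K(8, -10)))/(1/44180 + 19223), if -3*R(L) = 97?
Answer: 4188087280/2547816423 ≈ 1.6438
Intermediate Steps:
K(r, J) = 0
R(L) = -97/3 (R(L) = -1/3*97 = -97/3)
(31631 + R(K(8, -10)))/(1/44180 + 19223) = (31631 - 97/3)/(1/44180 + 19223) = 94796/(3*(1/44180 + 19223)) = 94796/(3*(849272141/44180)) = (94796/3)*(44180/849272141) = 4188087280/2547816423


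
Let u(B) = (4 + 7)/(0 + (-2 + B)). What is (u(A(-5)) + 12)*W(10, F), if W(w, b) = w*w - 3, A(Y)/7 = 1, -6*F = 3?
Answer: 6887/5 ≈ 1377.4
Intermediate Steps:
F = -½ (F = -⅙*3 = -½ ≈ -0.50000)
A(Y) = 7 (A(Y) = 7*1 = 7)
u(B) = 11/(-2 + B)
W(w, b) = -3 + w² (W(w, b) = w² - 3 = -3 + w²)
(u(A(-5)) + 12)*W(10, F) = (11/(-2 + 7) + 12)*(-3 + 10²) = (11/5 + 12)*(-3 + 100) = (11*(⅕) + 12)*97 = (11/5 + 12)*97 = (71/5)*97 = 6887/5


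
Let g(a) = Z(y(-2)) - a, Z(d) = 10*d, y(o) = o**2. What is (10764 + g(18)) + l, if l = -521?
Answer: 10265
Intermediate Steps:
g(a) = 40 - a (g(a) = 10*(-2)**2 - a = 10*4 - a = 40 - a)
(10764 + g(18)) + l = (10764 + (40 - 1*18)) - 521 = (10764 + (40 - 18)) - 521 = (10764 + 22) - 521 = 10786 - 521 = 10265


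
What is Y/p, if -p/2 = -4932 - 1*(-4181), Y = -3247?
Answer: -3247/1502 ≈ -2.1618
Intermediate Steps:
p = 1502 (p = -2*(-4932 - 1*(-4181)) = -2*(-4932 + 4181) = -2*(-751) = 1502)
Y/p = -3247/1502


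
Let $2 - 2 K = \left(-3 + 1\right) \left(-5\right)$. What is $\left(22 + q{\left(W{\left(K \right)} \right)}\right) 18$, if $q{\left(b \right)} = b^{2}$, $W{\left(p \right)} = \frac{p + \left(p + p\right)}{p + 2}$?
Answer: $1044$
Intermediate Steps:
$K = -4$ ($K = 1 - \frac{\left(-3 + 1\right) \left(-5\right)}{2} = 1 - \frac{\left(-2\right) \left(-5\right)}{2} = 1 - 5 = -4$)
$W{\left(p \right)} = \frac{3 p}{2 + p}$ ($W{\left(p \right)} = \frac{p + 2 p}{2 + p} = \frac{3 p}{2 + p}$)
$\left(22 + q{\left(W{\left(K \right)} \right)}\right) 18 = \left(22 + \left(3 \left(-4\right) \frac{1}{2 - 4}\right)^{2}\right) 18 = \left(22 + \left(3 \left(-4\right) \frac{1}{-2}\right)^{2}\right) 18 = \left(22 + \left(3 \left(-4\right) \left(- \frac{1}{2}\right)\right)^{2}\right) 18 = \left(22 + 6^{2}\right) 18 = \left(22 + 36\right) 18 = 58 \cdot 18 = 1044$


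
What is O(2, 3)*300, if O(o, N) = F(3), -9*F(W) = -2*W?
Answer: 200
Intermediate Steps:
F(W) = 2*W/9 (F(W) = -(-2)*W/9 = 2*W/9)
O(o, N) = ⅔ (O(o, N) = (2/9)*3 = ⅔)
O(2, 3)*300 = (⅔)*300 = 200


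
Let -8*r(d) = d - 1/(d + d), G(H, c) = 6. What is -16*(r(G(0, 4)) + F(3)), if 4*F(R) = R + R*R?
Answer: -217/6 ≈ -36.167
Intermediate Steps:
F(R) = R/4 + R²/4 (F(R) = (R + R*R)/4 = (R + R²)/4 = R/4 + R²/4)
r(d) = -d/8 + 1/(16*d) (r(d) = -(d - 1/(d + d))/8 = -(d - 1/(2*d))/8 = -d/8 + 1/(16*d))
-16*(r(G(0, 4)) + F(3)) = -16*((-⅛*6 + (1/16)/6) + (¼)*3*(1 + 3)) = -16*((-¾ + (1/16)*(⅙)) + (¼)*3*4) = -16*((-¾ + 1/96) + 3) = -16*(-71/96 + 3) = -16*217/96 = -217/6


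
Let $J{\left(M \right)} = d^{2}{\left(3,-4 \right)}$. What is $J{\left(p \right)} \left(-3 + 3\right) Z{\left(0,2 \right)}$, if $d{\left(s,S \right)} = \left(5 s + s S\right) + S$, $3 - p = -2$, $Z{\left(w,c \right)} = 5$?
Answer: $0$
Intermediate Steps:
$p = 5$ ($p = 3 - -2 = 3 + 2 = 5$)
$d{\left(s,S \right)} = S + 5 s + S s$ ($d{\left(s,S \right)} = \left(5 s + S s\right) + S = S + 5 s + S s$)
$J{\left(M \right)} = 1$ ($J{\left(M \right)} = \left(-4 + 5 \cdot 3 - 12\right)^{2} = \left(-4 + 15 - 12\right)^{2} = \left(-1\right)^{2} = 1$)
$J{\left(p \right)} \left(-3 + 3\right) Z{\left(0,2 \right)} = 1 \left(-3 + 3\right) 5 = 1 \cdot 0 \cdot 5 = 1 \cdot 0 = 0$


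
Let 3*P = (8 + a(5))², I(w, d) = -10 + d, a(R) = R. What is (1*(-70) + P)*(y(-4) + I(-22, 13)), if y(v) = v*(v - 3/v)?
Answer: -656/3 ≈ -218.67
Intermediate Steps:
P = 169/3 (P = (8 + 5)²/3 = (⅓)*13² = (⅓)*169 = 169/3 ≈ 56.333)
(1*(-70) + P)*(y(-4) + I(-22, 13)) = (1*(-70) + 169/3)*((-3 + (-4)²) + (-10 + 13)) = (-70 + 169/3)*((-3 + 16) + 3) = -41*(13 + 3)/3 = -41/3*16 = -656/3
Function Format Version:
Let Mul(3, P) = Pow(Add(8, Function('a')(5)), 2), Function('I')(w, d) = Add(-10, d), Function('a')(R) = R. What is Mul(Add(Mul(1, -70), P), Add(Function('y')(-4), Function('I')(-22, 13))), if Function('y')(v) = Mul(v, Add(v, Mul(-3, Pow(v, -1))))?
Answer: Rational(-656, 3) ≈ -218.67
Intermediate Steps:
P = Rational(169, 3) (P = Mul(Rational(1, 3), Pow(Add(8, 5), 2)) = Mul(Rational(1, 3), Pow(13, 2)) = Mul(Rational(1, 3), 169) = Rational(169, 3) ≈ 56.333)
Mul(Add(Mul(1, -70), P), Add(Function('y')(-4), Function('I')(-22, 13))) = Mul(Add(Mul(1, -70), Rational(169, 3)), Add(Add(-3, Pow(-4, 2)), Add(-10, 13))) = Mul(Add(-70, Rational(169, 3)), Add(Add(-3, 16), 3)) = Mul(Rational(-41, 3), Add(13, 3)) = Mul(Rational(-41, 3), 16) = Rational(-656, 3)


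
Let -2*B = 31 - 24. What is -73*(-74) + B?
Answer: 10797/2 ≈ 5398.5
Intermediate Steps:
B = -7/2 (B = -(31 - 24)/2 = -½*7 = -7/2 ≈ -3.5000)
-73*(-74) + B = -73*(-74) - 7/2 = 5402 - 7/2 = 10797/2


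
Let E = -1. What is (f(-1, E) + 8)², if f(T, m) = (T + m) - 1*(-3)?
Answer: 81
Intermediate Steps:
f(T, m) = 3 + T + m (f(T, m) = (T + m) + 3 = 3 + T + m)
(f(-1, E) + 8)² = ((3 - 1 - 1) + 8)² = (1 + 8)² = 9² = 81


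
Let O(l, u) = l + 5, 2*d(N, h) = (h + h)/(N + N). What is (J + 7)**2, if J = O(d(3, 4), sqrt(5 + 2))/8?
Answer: 34225/576 ≈ 59.418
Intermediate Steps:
d(N, h) = h/(2*N) (d(N, h) = ((h + h)/(N + N))/2 = ((2*h)/((2*N)))/2 = ((2*h)*(1/(2*N)))/2 = (h/N)/2 = h/(2*N))
O(l, u) = 5 + l
J = 17/24 (J = (5 + (1/2)*4/3)/8 = (5 + (1/2)*4*(1/3))*(1/8) = (5 + 2/3)*(1/8) = (17/3)*(1/8) = 17/24 ≈ 0.70833)
(J + 7)**2 = (17/24 + 7)**2 = (185/24)**2 = 34225/576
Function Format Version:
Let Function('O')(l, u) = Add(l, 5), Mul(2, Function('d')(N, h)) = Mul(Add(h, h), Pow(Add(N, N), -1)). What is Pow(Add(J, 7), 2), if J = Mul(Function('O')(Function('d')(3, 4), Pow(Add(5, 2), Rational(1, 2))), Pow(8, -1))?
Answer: Rational(34225, 576) ≈ 59.418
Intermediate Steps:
Function('d')(N, h) = Mul(Rational(1, 2), h, Pow(N, -1)) (Function('d')(N, h) = Mul(Rational(1, 2), Mul(Add(h, h), Pow(Add(N, N), -1))) = Mul(Rational(1, 2), Mul(Mul(2, h), Pow(Mul(2, N), -1))) = Mul(Rational(1, 2), Mul(Mul(2, h), Mul(Rational(1, 2), Pow(N, -1)))) = Mul(Rational(1, 2), Mul(h, Pow(N, -1))) = Mul(Rational(1, 2), h, Pow(N, -1)))
Function('O')(l, u) = Add(5, l)
J = Rational(17, 24) (J = Mul(Add(5, Mul(Rational(1, 2), 4, Pow(3, -1))), Pow(8, -1)) = Mul(Add(5, Mul(Rational(1, 2), 4, Rational(1, 3))), Rational(1, 8)) = Mul(Add(5, Rational(2, 3)), Rational(1, 8)) = Mul(Rational(17, 3), Rational(1, 8)) = Rational(17, 24) ≈ 0.70833)
Pow(Add(J, 7), 2) = Pow(Add(Rational(17, 24), 7), 2) = Pow(Rational(185, 24), 2) = Rational(34225, 576)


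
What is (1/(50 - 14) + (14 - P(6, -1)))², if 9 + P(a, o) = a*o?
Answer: 1092025/1296 ≈ 842.61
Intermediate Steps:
P(a, o) = -9 + a*o
(1/(50 - 14) + (14 - P(6, -1)))² = (1/(50 - 14) + (14 - (-9 + 6*(-1))))² = (1/36 + (14 - (-9 - 6)))² = (1/36 + (14 - 1*(-15)))² = (1/36 + (14 + 15))² = (1/36 + 29)² = (1045/36)² = 1092025/1296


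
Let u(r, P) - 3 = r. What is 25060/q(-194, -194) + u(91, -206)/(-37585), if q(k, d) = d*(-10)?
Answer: 47084887/3645745 ≈ 12.915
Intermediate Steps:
u(r, P) = 3 + r
q(k, d) = -10*d
25060/q(-194, -194) + u(91, -206)/(-37585) = 25060/((-10*(-194))) + (3 + 91)/(-37585) = 25060/1940 + 94*(-1/37585) = 25060*(1/1940) - 94/37585 = 1253/97 - 94/37585 = 47084887/3645745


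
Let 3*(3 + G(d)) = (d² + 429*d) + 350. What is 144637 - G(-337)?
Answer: 154858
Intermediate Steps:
G(d) = 341/3 + 143*d + d²/3 (G(d) = -3 + ((d² + 429*d) + 350)/3 = -3 + (350 + d² + 429*d)/3 = -3 + (350/3 + 143*d + d²/3) = 341/3 + 143*d + d²/3)
144637 - G(-337) = 144637 - (341/3 + 143*(-337) + (⅓)*(-337)²) = 144637 - (341/3 - 48191 + (⅓)*113569) = 144637 - (341/3 - 48191 + 113569/3) = 144637 - 1*(-10221) = 144637 + 10221 = 154858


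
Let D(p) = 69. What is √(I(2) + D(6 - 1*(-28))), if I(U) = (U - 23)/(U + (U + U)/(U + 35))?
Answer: √39910/26 ≈ 7.6836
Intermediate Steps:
I(U) = (-23 + U)/(U + 2*U/(35 + U)) (I(U) = (-23 + U)/(U + (2*U)/(35 + U)) = (-23 + U)/(U + 2*U/(35 + U)))
√(I(2) + D(6 - 1*(-28))) = √((-805 + 2² + 12*2)/(2*(37 + 2)) + 69) = √((½)*(-805 + 4 + 24)/39 + 69) = √((½)*(1/39)*(-777) + 69) = √(-259/26 + 69) = √(1535/26) = √39910/26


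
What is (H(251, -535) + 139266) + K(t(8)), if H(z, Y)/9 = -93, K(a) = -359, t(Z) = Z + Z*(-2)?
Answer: 138070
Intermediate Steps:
t(Z) = -Z (t(Z) = Z - 2*Z = -Z)
H(z, Y) = -837 (H(z, Y) = 9*(-93) = -837)
(H(251, -535) + 139266) + K(t(8)) = (-837 + 139266) - 359 = 138429 - 359 = 138070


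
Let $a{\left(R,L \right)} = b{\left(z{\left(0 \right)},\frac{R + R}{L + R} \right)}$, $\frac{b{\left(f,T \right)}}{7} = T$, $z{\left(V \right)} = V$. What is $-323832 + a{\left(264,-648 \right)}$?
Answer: $- \frac{2590733}{8} \approx -3.2384 \cdot 10^{5}$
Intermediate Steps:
$b{\left(f,T \right)} = 7 T$
$a{\left(R,L \right)} = \frac{14 R}{L + R}$ ($a{\left(R,L \right)} = 7 \frac{R + R}{L + R} = 7 \frac{2 R}{L + R} = \frac{14 R}{L + R}$)
$-323832 + a{\left(264,-648 \right)} = -323832 + 14 \cdot 264 \frac{1}{-648 + 264} = -323832 + 14 \cdot 264 \frac{1}{-384} = -323832 + 14 \cdot 264 \left(- \frac{1}{384}\right) = -323832 - \frac{77}{8} = - \frac{2590733}{8}$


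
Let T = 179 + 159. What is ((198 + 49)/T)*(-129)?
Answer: -2451/26 ≈ -94.269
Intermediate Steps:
T = 338
((198 + 49)/T)*(-129) = ((198 + 49)/338)*(-129) = (247*(1/338))*(-129) = (19/26)*(-129) = -2451/26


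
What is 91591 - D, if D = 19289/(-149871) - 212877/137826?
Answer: 6781180252273/74036274 ≈ 91593.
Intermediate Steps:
D = -123880339/74036274 (D = 19289*(-1/149871) - 212877*1/137826 = -19289/149871 - 763/494 = -123880339/74036274 ≈ -1.6732)
91591 - D = 91591 - 1*(-123880339/74036274) = 91591 + 123880339/74036274 = 6781180252273/74036274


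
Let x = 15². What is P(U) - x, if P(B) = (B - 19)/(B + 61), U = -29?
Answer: -453/2 ≈ -226.50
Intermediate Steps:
P(B) = (-19 + B)/(61 + B)
x = 225
P(U) - x = (-19 - 29)/(61 - 29) - 1*225 = -48/32 - 225 = (1/32)*(-48) - 225 = -3/2 - 225 = -453/2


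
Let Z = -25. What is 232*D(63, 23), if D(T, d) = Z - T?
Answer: -20416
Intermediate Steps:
D(T, d) = -25 - T
232*D(63, 23) = 232*(-25 - 1*63) = 232*(-25 - 63) = 232*(-88) = -20416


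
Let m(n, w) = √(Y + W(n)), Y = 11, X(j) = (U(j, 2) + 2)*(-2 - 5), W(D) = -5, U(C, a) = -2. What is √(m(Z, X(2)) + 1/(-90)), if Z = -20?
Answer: √(-10 + 900*√6)/30 ≈ 1.5615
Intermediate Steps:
X(j) = 0 (X(j) = (-2 + 2)*(-2 - 5) = 0*(-7) = 0)
m(n, w) = √6 (m(n, w) = √(11 - 5) = √6)
√(m(Z, X(2)) + 1/(-90)) = √(√6 + 1/(-90)) = √(√6 - 1/90) = √(-1/90 + √6)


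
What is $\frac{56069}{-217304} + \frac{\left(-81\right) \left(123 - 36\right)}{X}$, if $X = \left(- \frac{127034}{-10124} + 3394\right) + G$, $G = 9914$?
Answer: $- \frac{11532304502153}{14652507319352} \approx -0.78705$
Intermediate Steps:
$X = \frac{67428613}{5062}$ ($X = \left(- \frac{127034}{-10124} + 3394\right) + 9914 = \left(\left(-127034\right) \left(- \frac{1}{10124}\right) + 3394\right) + 9914 = \left(\frac{63517}{5062} + 3394\right) + 9914 = \frac{17243945}{5062} + 9914 = \frac{67428613}{5062} \approx 13321.0$)
$\frac{56069}{-217304} + \frac{\left(-81\right) \left(123 - 36\right)}{X} = \frac{56069}{-217304} + \frac{\left(-81\right) \left(123 - 36\right)}{\frac{67428613}{5062}} = 56069 \left(- \frac{1}{217304}\right) + \left(-81\right) 87 \cdot \frac{5062}{67428613} = - \frac{56069}{217304} - \frac{35671914}{67428613} = - \frac{11532304502153}{14652507319352}$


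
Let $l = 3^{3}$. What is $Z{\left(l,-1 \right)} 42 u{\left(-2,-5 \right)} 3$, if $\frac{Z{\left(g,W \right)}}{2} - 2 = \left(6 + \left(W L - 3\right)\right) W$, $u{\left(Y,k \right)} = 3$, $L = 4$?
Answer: $2268$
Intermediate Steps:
$l = 27$
$Z{\left(g,W \right)} = 4 + 2 W \left(3 + 4 W\right)$ ($Z{\left(g,W \right)} = 4 + 2 \left(6 + \left(W 4 - 3\right)\right) W = 4 + 2 \left(6 + \left(4 W - 3\right)\right) W = 4 + 2 \left(6 + \left(-3 + 4 W\right)\right) W = 4 + 2 \left(3 + 4 W\right) W = 4 + 2 W \left(3 + 4 W\right)$)
$Z{\left(l,-1 \right)} 42 u{\left(-2,-5 \right)} 3 = \left(4 + 6 \left(-1\right) + 8 \left(-1\right)^{2}\right) 42 \cdot 3 \cdot 3 = \left(4 - 6 + 8 \cdot 1\right) 42 \cdot 9 = \left(4 - 6 + 8\right) 42 \cdot 9 = 6 \cdot 42 \cdot 9 = 252 \cdot 9 = 2268$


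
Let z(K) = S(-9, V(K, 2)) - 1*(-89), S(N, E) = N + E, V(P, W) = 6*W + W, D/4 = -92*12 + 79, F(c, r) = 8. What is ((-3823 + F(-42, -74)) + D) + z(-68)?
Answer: -7821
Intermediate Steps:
D = -4100 (D = 4*(-92*12 + 79) = 4*(-1104 + 79) = 4*(-1025) = -4100)
V(P, W) = 7*W
S(N, E) = E + N
z(K) = 94 (z(K) = (7*2 - 9) - 1*(-89) = (14 - 9) + 89 = 5 + 89 = 94)
((-3823 + F(-42, -74)) + D) + z(-68) = ((-3823 + 8) - 4100) + 94 = (-3815 - 4100) + 94 = -7915 + 94 = -7821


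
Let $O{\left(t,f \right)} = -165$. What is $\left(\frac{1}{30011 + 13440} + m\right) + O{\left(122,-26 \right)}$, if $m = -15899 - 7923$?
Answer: $- \frac{1042259136}{43451} \approx -23987.0$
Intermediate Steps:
$m = -23822$ ($m = -15899 - 7923 = -23822$)
$\left(\frac{1}{30011 + 13440} + m\right) + O{\left(122,-26 \right)} = \left(\frac{1}{30011 + 13440} - 23822\right) - 165 = \left(\frac{1}{43451} - 23822\right) - 165 = - \frac{1035089721}{43451} - 165 = - \frac{1042259136}{43451}$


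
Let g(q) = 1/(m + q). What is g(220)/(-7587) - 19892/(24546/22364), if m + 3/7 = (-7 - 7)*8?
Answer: -423586142704565/23371928001 ≈ -18124.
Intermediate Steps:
m = -787/7 (m = -3/7 + (-7 - 7)*8 = -3/7 - 14*8 = -3/7 - 112 = -787/7 ≈ -112.43)
g(q) = 1/(-787/7 + q)
g(220)/(-7587) - 19892/(24546/22364) = (7/(-787 + 7*220))/(-7587) - 19892/(24546/22364) = (7/(-787 + 1540))*(-1/7587) - 19892/(24546*(1/22364)) = (7/753)*(-1/7587) - 19892/12273/11182 = (7*(1/753))*(-1/7587) - 19892*11182/12273 = (7/753)*(-1/7587) - 222432344/12273 = -7/5713011 - 222432344/12273 = -423586142704565/23371928001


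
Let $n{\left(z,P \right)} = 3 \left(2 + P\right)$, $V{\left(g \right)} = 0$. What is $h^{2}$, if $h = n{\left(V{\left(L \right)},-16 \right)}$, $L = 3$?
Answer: $1764$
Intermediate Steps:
$n{\left(z,P \right)} = 6 + 3 P$
$h = -42$ ($h = 6 + 3 \left(-16\right) = 6 - 48 = -42$)
$h^{2} = \left(-42\right)^{2} = 1764$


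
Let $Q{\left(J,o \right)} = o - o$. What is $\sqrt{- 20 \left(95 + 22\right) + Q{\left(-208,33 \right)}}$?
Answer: $6 i \sqrt{65} \approx 48.374 i$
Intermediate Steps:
$Q{\left(J,o \right)} = 0$
$\sqrt{- 20 \left(95 + 22\right) + Q{\left(-208,33 \right)}} = \sqrt{- 20 \left(95 + 22\right) + 0} = \sqrt{\left(-20\right) 117 + 0} = \sqrt{-2340 + 0} = \sqrt{-2340} = 6 i \sqrt{65}$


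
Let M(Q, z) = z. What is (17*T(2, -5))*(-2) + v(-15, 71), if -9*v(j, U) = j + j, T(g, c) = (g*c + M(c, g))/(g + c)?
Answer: -262/3 ≈ -87.333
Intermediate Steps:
T(g, c) = (g + c*g)/(c + g) (T(g, c) = (g*c + g)/(g + c) = (c*g + g)/(c + g) = (g + c*g)/(c + g))
v(j, U) = -2*j/9 (v(j, U) = -(j + j)/9 = -2*j/9)
(17*T(2, -5))*(-2) + v(-15, 71) = (17*(2*(1 - 5)/(-5 + 2)))*(-2) - 2/9*(-15) = (17*(2*(-4)/(-3)))*(-2) + 10/3 = (17*(2*(-1/3)*(-4)))*(-2) + 10/3 = (17*(8/3))*(-2) + 10/3 = (136/3)*(-2) + 10/3 = -272/3 + 10/3 = -262/3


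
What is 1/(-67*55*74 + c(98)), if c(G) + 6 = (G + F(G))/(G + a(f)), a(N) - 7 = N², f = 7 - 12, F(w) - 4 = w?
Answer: -13/3545028 ≈ -3.6671e-6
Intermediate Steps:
F(w) = 4 + w
f = -5
a(N) = 7 + N²
c(G) = -6 + (4 + 2*G)/(32 + G) (c(G) = -6 + (G + (4 + G))/(G + (7 + (-5)²)) = -6 + (4 + 2*G)/(G + (7 + 25)) = -6 + (4 + 2*G)/(G + 32) = -6 + (4 + 2*G)/(32 + G))
1/(-67*55*74 + c(98)) = 1/(-67*55*74 + 4*(-47 - 1*98)/(32 + 98)) = 1/(-3685*74 + 4*(-47 - 98)/130) = 1/(-272690 + 4*(1/130)*(-145)) = 1/(-272690 - 58/13) = 1/(-3545028/13) = -13/3545028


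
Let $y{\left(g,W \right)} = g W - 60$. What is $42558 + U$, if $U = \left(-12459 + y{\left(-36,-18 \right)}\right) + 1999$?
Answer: $32686$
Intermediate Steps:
$y{\left(g,W \right)} = -60 + W g$ ($y{\left(g,W \right)} = W g - 60 = -60 + W g$)
$U = -9872$ ($U = \left(-12459 - -588\right) + 1999 = \left(-12459 + \left(-60 + 648\right)\right) + 1999 = \left(-12459 + 588\right) + 1999 = -11871 + 1999 = -9872$)
$42558 + U = 42558 - 9872 = 32686$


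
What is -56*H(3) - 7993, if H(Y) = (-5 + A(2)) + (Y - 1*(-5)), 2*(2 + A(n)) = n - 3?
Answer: -8021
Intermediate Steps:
A(n) = -7/2 + n/2 (A(n) = -2 + (n - 3)/2 = -2 + (-3 + n)/2 = -2 + (-3/2 + n/2) = -7/2 + n/2)
H(Y) = -5/2 + Y (H(Y) = (-5 + (-7/2 + (½)*2)) + (Y - 1*(-5)) = (-5 + (-7/2 + 1)) + (Y + 5) = (-5 - 5/2) + (5 + Y) = -15/2 + (5 + Y) = -5/2 + Y)
-56*H(3) - 7993 = -56*(-5/2 + 3) - 7993 = -56*½ - 7993 = -28 - 7993 = -8021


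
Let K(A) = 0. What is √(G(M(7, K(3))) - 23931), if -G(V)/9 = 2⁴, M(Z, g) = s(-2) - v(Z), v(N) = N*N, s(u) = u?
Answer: 15*I*√107 ≈ 155.16*I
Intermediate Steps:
v(N) = N²
M(Z, g) = -2 - Z²
G(V) = -144 (G(V) = -9*2⁴ = -9*16 = -144)
√(G(M(7, K(3))) - 23931) = √(-144 - 23931) = √(-24075) = 15*I*√107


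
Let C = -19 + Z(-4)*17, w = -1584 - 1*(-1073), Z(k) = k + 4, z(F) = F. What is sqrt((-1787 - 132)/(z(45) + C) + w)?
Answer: I*sqrt(395330)/26 ≈ 24.183*I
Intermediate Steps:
Z(k) = 4 + k
w = -511 (w = -1584 + 1073 = -511)
C = -19 (C = -19 + (4 - 4)*17 = -19 + 0*17 = -19 + 0 = -19)
sqrt((-1787 - 132)/(z(45) + C) + w) = sqrt((-1787 - 132)/(45 - 19) - 511) = sqrt(-1919/26 - 511) = sqrt(-15205/26) = I*sqrt(395330)/26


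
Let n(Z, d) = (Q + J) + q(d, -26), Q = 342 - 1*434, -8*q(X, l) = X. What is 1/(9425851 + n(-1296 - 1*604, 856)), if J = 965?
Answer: 1/9426617 ≈ 1.0608e-7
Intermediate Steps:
q(X, l) = -X/8
Q = -92 (Q = 342 - 434 = -92)
n(Z, d) = 873 - d/8 (n(Z, d) = (-92 + 965) - d/8 = 873 - d/8)
1/(9425851 + n(-1296 - 1*604, 856)) = 1/(9425851 + (873 - 1/8*856)) = 1/(9425851 + (873 - 107)) = 1/(9425851 + 766) = 1/9426617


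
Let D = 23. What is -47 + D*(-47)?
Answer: -1128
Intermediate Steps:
-47 + D*(-47) = -47 + 23*(-47) = -47 - 1081 = -1128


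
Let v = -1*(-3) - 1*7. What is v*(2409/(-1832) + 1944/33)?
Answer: -1160637/5038 ≈ -230.38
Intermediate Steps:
v = -4 (v = 3 - 7 = -4)
v*(2409/(-1832) + 1944/33) = -4*(2409/(-1832) + 1944/33) = -4*(2409*(-1/1832) + 1944*(1/33)) = -4*(-2409/1832 + 648/11) = -4*1160637/20152 = -1160637/5038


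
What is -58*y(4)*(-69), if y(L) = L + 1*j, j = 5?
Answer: 36018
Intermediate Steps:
y(L) = 5 + L (y(L) = L + 1*5 = L + 5 = 5 + L)
-58*y(4)*(-69) = -58*(5 + 4)*(-69) = -58*9*(-69) = -522*(-69) = 36018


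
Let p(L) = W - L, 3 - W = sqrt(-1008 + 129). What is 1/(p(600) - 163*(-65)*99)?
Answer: 349436/366316554581 + I*sqrt(879)/1098949663743 ≈ 9.5392e-7 + 2.6978e-11*I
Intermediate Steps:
W = 3 - I*sqrt(879) (W = 3 - sqrt(-1008 + 129) = 3 - sqrt(-879) = 3 - I*sqrt(879) ≈ 3.0 - 29.648*I)
p(L) = 3 - L - I*sqrt(879) (p(L) = (3 - I*sqrt(879)) - L = 3 - L - I*sqrt(879))
1/(p(600) - 163*(-65)*99) = 1/((3 - 1*600 - I*sqrt(879)) - 163*(-65)*99) = 1/((3 - 600 - I*sqrt(879)) + 10595*99) = 1/((-597 - I*sqrt(879)) + 1048905) = 1/(1048308 - I*sqrt(879))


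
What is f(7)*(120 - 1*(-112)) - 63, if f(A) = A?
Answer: 1561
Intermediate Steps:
f(7)*(120 - 1*(-112)) - 63 = 7*(120 - 1*(-112)) - 63 = 7*(120 + 112) - 63 = 7*232 - 63 = 1624 - 63 = 1561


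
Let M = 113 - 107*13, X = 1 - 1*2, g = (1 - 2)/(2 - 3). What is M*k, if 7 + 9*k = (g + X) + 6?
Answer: 142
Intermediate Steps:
g = 1 (g = -1/(-1) = -1*(-1) = 1)
X = -1 (X = 1 - 2 = -1)
M = -1278 (M = 113 - 1391 = -1278)
k = -⅑ (k = -7/9 + ((1 - 1) + 6)/9 = -7/9 + (0 + 6)/9 = -7/9 + (⅑)*6 = -7/9 + ⅔ = -⅑ ≈ -0.11111)
M*k = -1278*(-⅑) = 142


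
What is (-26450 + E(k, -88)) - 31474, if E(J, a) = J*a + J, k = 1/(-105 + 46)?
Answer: -3417429/59 ≈ -57923.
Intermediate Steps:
k = -1/59 (k = 1/(-59) = -1/59 ≈ -0.016949)
E(J, a) = J + J*a
(-26450 + E(k, -88)) - 31474 = (-26450 - (1 - 88)/59) - 31474 = (-26450 - 1/59*(-87)) - 31474 = (-26450 + 87/59) - 31474 = -1560463/59 - 31474 = -3417429/59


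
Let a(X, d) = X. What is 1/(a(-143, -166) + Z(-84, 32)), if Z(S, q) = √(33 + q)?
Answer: -11/1568 - √65/20384 ≈ -0.0074108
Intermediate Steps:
1/(a(-143, -166) + Z(-84, 32)) = 1/(-143 + √(33 + 32)) = 1/(-143 + √65)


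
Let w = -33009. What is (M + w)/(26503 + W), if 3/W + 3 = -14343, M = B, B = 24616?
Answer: -5733618/18105335 ≈ -0.31668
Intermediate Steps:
M = 24616
W = -1/4782 (W = 3/(-3 - 14343) = 3/(-14346) = 3*(-1/14346) = -1/4782 ≈ -0.00020912)
(M + w)/(26503 + W) = (24616 - 33009)/(26503 - 1/4782) = -8393/126737345/4782 = -8393*4782/126737345 = -5733618/18105335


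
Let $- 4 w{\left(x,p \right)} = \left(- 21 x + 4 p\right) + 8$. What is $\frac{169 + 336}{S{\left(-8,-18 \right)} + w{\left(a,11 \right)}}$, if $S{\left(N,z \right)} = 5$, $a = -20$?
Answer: $- \frac{505}{113} \approx -4.469$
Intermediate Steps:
$w{\left(x,p \right)} = -2 - p + \frac{21 x}{4}$ ($w{\left(x,p \right)} = - \frac{\left(- 21 x + 4 p\right) + 8}{4} = - \frac{8 - 21 x + 4 p}{4} = -2 - p + \frac{21 x}{4}$)
$\frac{169 + 336}{S{\left(-8,-18 \right)} + w{\left(a,11 \right)}} = \frac{169 + 336}{5 - 118} = \frac{505}{5 - 118} = \frac{505}{-113} = 505 \left(- \frac{1}{113}\right) = - \frac{505}{113}$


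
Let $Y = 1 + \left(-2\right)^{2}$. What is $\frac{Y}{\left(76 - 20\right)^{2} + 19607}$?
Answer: $\frac{5}{22743} \approx 0.00021985$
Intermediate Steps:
$Y = 5$ ($Y = 1 + 4 = 5$)
$\frac{Y}{\left(76 - 20\right)^{2} + 19607} = \frac{1}{\left(76 - 20\right)^{2} + 19607} \cdot 5 = \frac{1}{56^{2} + 19607} \cdot 5 = \frac{1}{3136 + 19607} \cdot 5 = \frac{1}{22743} \cdot 5 = \frac{5}{22743}$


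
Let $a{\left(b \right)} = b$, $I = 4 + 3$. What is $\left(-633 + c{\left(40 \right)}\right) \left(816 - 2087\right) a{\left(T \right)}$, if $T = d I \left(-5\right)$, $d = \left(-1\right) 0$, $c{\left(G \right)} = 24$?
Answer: $0$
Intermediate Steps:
$I = 7$
$d = 0$
$T = 0$ ($T = 0 \cdot 7 \left(-5\right) = 0 \left(-5\right) = 0$)
$\left(-633 + c{\left(40 \right)}\right) \left(816 - 2087\right) a{\left(T \right)} = \left(-633 + 24\right) \left(816 - 2087\right) 0 = \left(-609\right) \left(-1271\right) 0 = 774039 \cdot 0 = 0$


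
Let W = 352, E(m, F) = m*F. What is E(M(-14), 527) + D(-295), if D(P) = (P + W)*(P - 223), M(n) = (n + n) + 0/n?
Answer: -44282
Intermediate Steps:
M(n) = 2*n (M(n) = 2*n + 0 = 2*n)
E(m, F) = F*m
D(P) = (-223 + P)*(352 + P) (D(P) = (P + 352)*(P - 223) = (352 + P)*(-223 + P) = (-223 + P)*(352 + P))
E(M(-14), 527) + D(-295) = 527*(2*(-14)) + (-78496 + (-295)**2 + 129*(-295)) = 527*(-28) + (-78496 + 87025 - 38055) = -14756 - 29526 = -44282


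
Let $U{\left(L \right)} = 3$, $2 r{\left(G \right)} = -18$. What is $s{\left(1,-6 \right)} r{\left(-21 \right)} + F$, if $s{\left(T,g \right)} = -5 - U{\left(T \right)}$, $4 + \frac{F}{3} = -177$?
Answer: $-471$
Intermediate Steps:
$F = -543$ ($F = -12 + 3 \left(-177\right) = -12 - 531 = -543$)
$r{\left(G \right)} = -9$ ($r{\left(G \right)} = \frac{1}{2} \left(-18\right) = -9$)
$s{\left(T,g \right)} = -8$ ($s{\left(T,g \right)} = -5 - 3 = -8$)
$s{\left(1,-6 \right)} r{\left(-21 \right)} + F = \left(-8\right) \left(-9\right) - 543 = 72 - 543 = -471$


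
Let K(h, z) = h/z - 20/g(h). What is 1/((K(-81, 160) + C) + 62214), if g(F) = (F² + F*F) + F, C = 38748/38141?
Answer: 79583484960/4951247372137859 ≈ 1.6073e-5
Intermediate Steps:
C = 38748/38141 (C = 38748*(1/38141) = 38748/38141 ≈ 1.0159)
g(F) = F + 2*F² (g(F) = (F² + F²) + F = 2*F² + F = F + 2*F²)
K(h, z) = h/z - 20/(h*(1 + 2*h)) (K(h, z) = h/z - 20*1/(h*(1 + 2*h)) = h/z - 20/(h*(1 + 2*h)))
1/((K(-81, 160) + C) + 62214) = 1/(((-20*160 + (-81)²*(1 + 2*(-81)))/(-81*160*(1 + 2*(-81))) + 38748/38141) + 62214) = 1/((-1/81*1/160*(-3200 + 6561*(1 - 162))/(1 - 162) + 38748/38141) + 62214) = 1/((-1/81*1/160*(-3200 + 6561*(-161))/(-161) + 38748/38141) + 62214) = 1/((-1/81*1/160*(-1/161)*(-3200 - 1056321) + 38748/38141) + 62214) = 1/((-1/81*1/160*(-1/161)*(-1059521) + 38748/38141) + 62214) = 1/((-1059521/2086560 + 38748/38141) + 62214) = 1/(40438836419/79583484960 + 62214) = 1/(4951247372137859/79583484960) = 79583484960/4951247372137859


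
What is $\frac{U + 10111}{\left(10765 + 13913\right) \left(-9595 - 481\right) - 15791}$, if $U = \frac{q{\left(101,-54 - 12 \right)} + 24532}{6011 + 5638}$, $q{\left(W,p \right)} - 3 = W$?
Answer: $- \frac{39269225}{965590731677} \approx -4.0669 \cdot 10^{-5}$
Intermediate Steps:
$q{\left(W,p \right)} = 3 + W$
$U = \frac{8212}{3883}$ ($U = \frac{\left(3 + 101\right) + 24532}{6011 + 5638} = \frac{104 + 24532}{11649} = 24636 \cdot \frac{1}{11649} = \frac{8212}{3883} \approx 2.1149$)
$\frac{U + 10111}{\left(10765 + 13913\right) \left(-9595 - 481\right) - 15791} = \frac{\frac{8212}{3883} + 10111}{\left(10765 + 13913\right) \left(-9595 - 481\right) - 15791} = \frac{39269225}{3883 \left(24678 \left(-10076\right) - 15791\right)} = \frac{39269225}{3883 \left(-248655528 - 15791\right)} = \frac{39269225}{3883 \left(-248671319\right)} = \frac{39269225}{3883} \left(- \frac{1}{248671319}\right) = - \frac{39269225}{965590731677}$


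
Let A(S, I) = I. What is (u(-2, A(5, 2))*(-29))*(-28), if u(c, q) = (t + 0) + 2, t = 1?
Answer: 2436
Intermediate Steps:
u(c, q) = 3 (u(c, q) = (1 + 0) + 2 = 1 + 2 = 3)
(u(-2, A(5, 2))*(-29))*(-28) = (3*(-29))*(-28) = -87*(-28) = 2436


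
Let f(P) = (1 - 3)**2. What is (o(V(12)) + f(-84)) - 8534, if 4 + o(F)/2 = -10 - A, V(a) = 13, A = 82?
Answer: -8722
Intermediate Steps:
o(F) = -192 (o(F) = -8 + 2*(-10 - 1*82) = -8 + 2*(-10 - 82) = -8 + 2*(-92) = -8 - 184 = -192)
f(P) = 4 (f(P) = (-2)**2 = 4)
(o(V(12)) + f(-84)) - 8534 = (-192 + 4) - 8534 = -188 - 8534 = -8722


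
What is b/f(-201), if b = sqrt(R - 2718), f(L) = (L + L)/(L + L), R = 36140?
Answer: sqrt(33422) ≈ 182.82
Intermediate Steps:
f(L) = 1 (f(L) = (2*L)/((2*L)) = (2*L)*(1/(2*L)) = 1)
b = sqrt(33422) (b = sqrt(36140 - 2718) = sqrt(33422) ≈ 182.82)
b/f(-201) = sqrt(33422)/1 = sqrt(33422)*1 = sqrt(33422)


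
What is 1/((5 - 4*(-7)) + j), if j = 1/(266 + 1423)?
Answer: 1689/55738 ≈ 0.030302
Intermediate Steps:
j = 1/1689 ≈ 0.00059207
1/((5 - 4*(-7)) + j) = 1/((5 - 4*(-7)) + 1/1689) = 1/((5 + 28) + 1/1689) = 1/(33 + 1/1689) = 1/(55738/1689) = 1689/55738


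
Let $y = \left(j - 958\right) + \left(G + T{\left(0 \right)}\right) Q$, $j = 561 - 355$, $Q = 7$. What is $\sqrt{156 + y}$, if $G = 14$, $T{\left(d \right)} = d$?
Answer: $i \sqrt{498} \approx 22.316 i$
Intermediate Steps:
$j = 206$
$y = -654$ ($y = \left(206 - 958\right) + \left(14 + 0\right) 7 = -752 + 14 \cdot 7 = -752 + 98 = -654$)
$\sqrt{156 + y} = \sqrt{156 - 654} = \sqrt{-498} = i \sqrt{498}$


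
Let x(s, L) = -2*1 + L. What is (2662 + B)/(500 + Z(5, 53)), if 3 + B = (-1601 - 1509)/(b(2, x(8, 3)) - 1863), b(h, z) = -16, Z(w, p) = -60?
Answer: 4999371/826760 ≈ 6.0469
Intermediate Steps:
x(s, L) = -2 + L
B = -2527/1879 (B = -3 + (-1601 - 1509)/(-16 - 1863) = -3 - 3110/(-1879) = -3 - 3110*(-1/1879) = -3 + 3110/1879 = -2527/1879 ≈ -1.3449)
(2662 + B)/(500 + Z(5, 53)) = (2662 - 2527/1879)/(500 - 60) = (4999371/1879)/440 = (4999371/1879)*(1/440) = 4999371/826760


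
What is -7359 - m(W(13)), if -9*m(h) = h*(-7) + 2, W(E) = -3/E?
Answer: -860956/117 ≈ -7358.6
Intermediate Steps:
m(h) = -2/9 + 7*h/9 (m(h) = -(h*(-7) + 2)/9 = -(-7*h + 2)/9 = -(2 - 7*h)/9 = -2/9 + 7*h/9)
-7359 - m(W(13)) = -7359 - (-2/9 + 7*(-3/13)/9) = -7359 - (-2/9 + 7*(-3*1/13)/9) = -7359 - (-2/9 + (7/9)*(-3/13)) = -7359 - (-2/9 - 7/39) = -7359 - 1*(-47/117) = -7359 + 47/117 = -860956/117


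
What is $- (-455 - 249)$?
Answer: $704$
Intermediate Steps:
$- (-455 - 249) = \left(-1\right) \left(-704\right) = 704$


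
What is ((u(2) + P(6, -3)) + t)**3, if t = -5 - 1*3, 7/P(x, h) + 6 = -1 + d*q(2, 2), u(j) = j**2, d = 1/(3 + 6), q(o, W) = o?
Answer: -28934443/226981 ≈ -127.48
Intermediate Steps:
d = 1/9 ≈ 0.11111
P(x, h) = -63/61 (P(x, h) = 7/(-6 + (-1 + (1/9)*2)) = 7/(-6 + (-1 + 2/9)) = 7/(-6 - 7/9) = 7/(-61/9) = 7*(-9/61) = -63/61)
t = -8 (t = -5 - 3 = -8)
((u(2) + P(6, -3)) + t)**3 = ((2**2 - 63/61) - 8)**3 = ((4 - 63/61) - 8)**3 = (181/61 - 8)**3 = (-307/61)**3 = -28934443/226981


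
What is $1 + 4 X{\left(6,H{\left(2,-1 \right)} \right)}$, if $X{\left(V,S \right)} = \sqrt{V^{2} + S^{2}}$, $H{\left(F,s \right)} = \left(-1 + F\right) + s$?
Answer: $25$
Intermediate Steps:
$H{\left(F,s \right)} = -1 + F + s$
$X{\left(V,S \right)} = \sqrt{S^{2} + V^{2}}$
$1 + 4 X{\left(6,H{\left(2,-1 \right)} \right)} = 1 + 4 \sqrt{\left(-1 + 2 - 1\right)^{2} + 6^{2}} = 1 + 4 \sqrt{0^{2} + 36} = 1 + 4 \sqrt{0 + 36} = 1 + 4 \sqrt{36} = 1 + 4 \cdot 6 = 1 + 24 = 25$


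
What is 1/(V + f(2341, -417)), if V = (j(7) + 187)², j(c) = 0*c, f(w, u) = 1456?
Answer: 1/36425 ≈ 2.7454e-5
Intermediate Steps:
j(c) = 0
V = 34969 (V = (0 + 187)² = 187² = 34969)
1/(V + f(2341, -417)) = 1/(34969 + 1456) = 1/36425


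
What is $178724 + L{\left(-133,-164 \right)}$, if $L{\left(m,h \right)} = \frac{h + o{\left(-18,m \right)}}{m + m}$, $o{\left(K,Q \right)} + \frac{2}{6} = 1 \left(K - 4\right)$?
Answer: $\frac{142622311}{798} \approx 1.7872 \cdot 10^{5}$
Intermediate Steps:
$o{\left(K,Q \right)} = - \frac{13}{3} + K$ ($o{\left(K,Q \right)} = - \frac{1}{3} + 1 \left(K - 4\right) = - \frac{1}{3} + 1 \left(-4 + K\right) = - \frac{1}{3} + \left(-4 + K\right) = - \frac{13}{3} + K$)
$L{\left(m,h \right)} = \frac{- \frac{67}{3} + h}{2 m}$ ($L{\left(m,h \right)} = \frac{h - \frac{67}{3}}{m + m} = \frac{h - \frac{67}{3}}{2 m} = \left(- \frac{67}{3} + h\right) \frac{1}{2 m} = \frac{- \frac{67}{3} + h}{2 m}$)
$178724 + L{\left(-133,-164 \right)} = 178724 + \frac{-67 + 3 \left(-164\right)}{6 \left(-133\right)} = 178724 + \frac{1}{6} \left(- \frac{1}{133}\right) \left(-67 - 492\right) = 178724 + \frac{1}{6} \left(- \frac{1}{133}\right) \left(-559\right) = 178724 + \frac{559}{798} = \frac{142622311}{798}$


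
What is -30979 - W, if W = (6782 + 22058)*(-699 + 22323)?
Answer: -623667139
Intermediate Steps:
W = 623636160 (W = 28840*21624 = 623636160)
-30979 - W = -30979 - 1*623636160 = -30979 - 623636160 = -623667139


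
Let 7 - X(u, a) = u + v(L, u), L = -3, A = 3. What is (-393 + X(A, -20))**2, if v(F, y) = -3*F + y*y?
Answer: 165649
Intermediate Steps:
v(F, y) = y**2 - 3*F (v(F, y) = -3*F + y**2 = y**2 - 3*F)
X(u, a) = -2 - u - u**2 (X(u, a) = 7 - (u + (u**2 - 3*(-3))) = 7 - (u + (u**2 + 9)) = 7 - (u + (9 + u**2)) = 7 - (9 + u + u**2) = 7 + (-9 - u - u**2) = -2 - u - u**2)
(-393 + X(A, -20))**2 = (-393 + (-2 - 1*3 - 1*3**2))**2 = (-393 + (-2 - 3 - 1*9))**2 = (-393 + (-2 - 3 - 9))**2 = (-393 - 14)**2 = (-407)**2 = 165649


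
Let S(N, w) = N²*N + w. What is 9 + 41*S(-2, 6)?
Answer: -73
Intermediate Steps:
S(N, w) = w + N³ (S(N, w) = N³ + w = w + N³)
9 + 41*S(-2, 6) = 9 + 41*(6 + (-2)³) = 9 + 41*(6 - 8) = 9 + 41*(-2) = 9 - 82 = -73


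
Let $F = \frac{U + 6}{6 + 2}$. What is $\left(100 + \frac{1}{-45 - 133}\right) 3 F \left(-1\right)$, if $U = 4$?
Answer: $- \frac{266985}{712} \approx -374.98$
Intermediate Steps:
$F = \frac{5}{4}$ ($F = \frac{4 + 6}{6 + 2} = \frac{10}{8} = 10 \cdot \frac{1}{8} = \frac{5}{4} \approx 1.25$)
$\left(100 + \frac{1}{-45 - 133}\right) 3 F \left(-1\right) = \left(100 + \frac{1}{-45 - 133}\right) 3 \cdot \frac{5}{4} \left(-1\right) = \left(100 + \frac{1}{-178}\right) \frac{15}{4} \left(-1\right) = \left(100 - \frac{1}{178}\right) \left(- \frac{15}{4}\right) = \frac{17799}{178} \left(- \frac{15}{4}\right) = - \frac{266985}{712}$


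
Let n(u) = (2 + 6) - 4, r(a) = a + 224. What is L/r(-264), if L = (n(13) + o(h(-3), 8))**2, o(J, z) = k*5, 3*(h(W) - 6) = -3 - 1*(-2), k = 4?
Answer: -72/5 ≈ -14.400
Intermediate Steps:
h(W) = 17/3 (h(W) = 6 + (-3 - 1*(-2))/3 = 6 + (-3 + 2)/3 = 6 + (1/3)*(-1) = 6 - 1/3 = 17/3)
r(a) = 224 + a
o(J, z) = 20 (o(J, z) = 4*5 = 20)
n(u) = 4 (n(u) = 8 - 4 = 4)
L = 576 (L = (4 + 20)**2 = 24**2 = 576)
L/r(-264) = 576/(224 - 264) = 576/(-40) = 576*(-1/40) = -72/5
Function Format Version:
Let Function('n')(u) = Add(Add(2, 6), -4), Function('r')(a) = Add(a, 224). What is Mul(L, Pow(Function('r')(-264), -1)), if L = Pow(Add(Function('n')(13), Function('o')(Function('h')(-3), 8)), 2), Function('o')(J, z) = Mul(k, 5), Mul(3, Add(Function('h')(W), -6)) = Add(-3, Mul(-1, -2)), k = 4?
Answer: Rational(-72, 5) ≈ -14.400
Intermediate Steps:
Function('h')(W) = Rational(17, 3) (Function('h')(W) = Add(6, Mul(Rational(1, 3), Add(-3, Mul(-1, -2)))) = Add(6, Mul(Rational(1, 3), Add(-3, 2))) = Add(6, Mul(Rational(1, 3), -1)) = Add(6, Rational(-1, 3)) = Rational(17, 3))
Function('r')(a) = Add(224, a)
Function('o')(J, z) = 20 (Function('o')(J, z) = Mul(4, 5) = 20)
Function('n')(u) = 4 (Function('n')(u) = Add(8, -4) = 4)
L = 576 (L = Pow(Add(4, 20), 2) = Pow(24, 2) = 576)
Mul(L, Pow(Function('r')(-264), -1)) = Mul(576, Pow(Add(224, -264), -1)) = Mul(576, Pow(-40, -1)) = Mul(576, Rational(-1, 40)) = Rational(-72, 5)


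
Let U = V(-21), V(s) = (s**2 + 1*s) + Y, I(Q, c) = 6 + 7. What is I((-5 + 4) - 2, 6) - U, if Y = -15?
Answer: -392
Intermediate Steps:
I(Q, c) = 13
V(s) = -15 + s + s**2 (V(s) = (s**2 + 1*s) - 15 = (s**2 + s) - 15 = (s + s**2) - 15 = -15 + s + s**2)
U = 405 (U = -15 - 21 + (-21)**2 = -15 - 21 + 441 = 405)
I((-5 + 4) - 2, 6) - U = 13 - 1*405 = 13 - 405 = -392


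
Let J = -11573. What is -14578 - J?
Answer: -3005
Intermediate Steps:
-14578 - J = -14578 - 1*(-11573) = -14578 + 11573 = -3005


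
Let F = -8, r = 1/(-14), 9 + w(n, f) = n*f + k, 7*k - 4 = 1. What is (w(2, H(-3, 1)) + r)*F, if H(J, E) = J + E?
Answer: 692/7 ≈ 98.857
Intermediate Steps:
k = 5/7 (k = 4/7 + (⅐)*1 = 4/7 + ⅐ = 5/7 ≈ 0.71429)
H(J, E) = E + J
w(n, f) = -58/7 + f*n (w(n, f) = -9 + (n*f + 5/7) = -9 + (f*n + 5/7) = -9 + (5/7 + f*n) = -58/7 + f*n)
r = -1/14 ≈ -0.071429
(w(2, H(-3, 1)) + r)*F = ((-58/7 + (1 - 3)*2) - 1/14)*(-8) = ((-58/7 - 2*2) - 1/14)*(-8) = ((-58/7 - 4) - 1/14)*(-8) = (-86/7 - 1/14)*(-8) = -173/14*(-8) = 692/7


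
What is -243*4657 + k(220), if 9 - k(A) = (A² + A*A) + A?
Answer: -1228662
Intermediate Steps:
k(A) = 9 - A - 2*A² (k(A) = 9 - ((A² + A*A) + A) = 9 - ((A² + A²) + A) = 9 - (2*A² + A) = 9 - (A + 2*A²) = 9 + (-A - 2*A²) = 9 - A - 2*A²)
-243*4657 + k(220) = -243*4657 + (9 - 1*220 - 2*220²) = -1131651 + (9 - 220 - 2*48400) = -1131651 + (9 - 220 - 96800) = -1131651 - 97011 = -1228662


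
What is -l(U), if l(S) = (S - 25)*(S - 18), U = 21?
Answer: 12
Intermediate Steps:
l(S) = (-25 + S)*(-18 + S)
-l(U) = -(450 + 21² - 43*21) = -(450 + 441 - 903) = -1*(-12) = 12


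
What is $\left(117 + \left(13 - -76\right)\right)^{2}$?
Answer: $42436$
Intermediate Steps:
$\left(117 + \left(13 - -76\right)\right)^{2} = \left(117 + \left(13 + 76\right)\right)^{2} = \left(117 + 89\right)^{2} = 206^{2} = 42436$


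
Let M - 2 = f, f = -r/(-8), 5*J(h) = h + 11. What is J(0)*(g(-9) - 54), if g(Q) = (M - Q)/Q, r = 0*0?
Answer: -5467/45 ≈ -121.49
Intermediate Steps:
J(h) = 11/5 + h/5 (J(h) = (h + 11)/5 = (11 + h)/5 = 11/5 + h/5)
r = 0
f = 0 (f = -0/(-8) = -0*(-1)/8 = -1*0 = 0)
M = 2 (M = 2 + 0 = 2)
g(Q) = (2 - Q)/Q
J(0)*(g(-9) - 54) = (11/5 + (⅕)*0)*((2 - 1*(-9))/(-9) - 54) = (11/5 + 0)*(-(2 + 9)/9 - 54) = 11*(-⅑*11 - 54)/5 = 11*(-11/9 - 54)/5 = (11/5)*(-497/9) = -5467/45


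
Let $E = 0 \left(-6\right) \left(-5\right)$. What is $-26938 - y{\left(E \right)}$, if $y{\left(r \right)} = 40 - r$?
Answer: $-26978$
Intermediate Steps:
$E = 0$ ($E = 0 \left(-5\right) = 0$)
$-26938 - y{\left(E \right)} = -26938 - \left(40 - 0\right) = -26938 - \left(40 + 0\right) = -26938 - 40 = -26978$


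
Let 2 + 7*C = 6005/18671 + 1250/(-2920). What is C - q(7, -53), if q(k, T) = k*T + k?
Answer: 13880038457/38163524 ≈ 363.70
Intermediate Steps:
C = -11484279/38163524 (C = -2/7 + (6005/18671 + 1250/(-2920))/7 = -2/7 + (6005*(1/18671) + 1250*(-1/2920))/7 = -2/7 + (6005/18671 - 125/292)/7 = -2/7 + (1/7)*(-580415/5451932) = -2/7 - 580415/38163524 = -11484279/38163524 ≈ -0.30092)
q(k, T) = k + T*k (q(k, T) = T*k + k = k + T*k)
C - q(7, -53) = -11484279/38163524 - 7*(1 - 53) = -11484279/38163524 - 7*(-52) = -11484279/38163524 - 1*(-364) = -11484279/38163524 + 364 = 13880038457/38163524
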